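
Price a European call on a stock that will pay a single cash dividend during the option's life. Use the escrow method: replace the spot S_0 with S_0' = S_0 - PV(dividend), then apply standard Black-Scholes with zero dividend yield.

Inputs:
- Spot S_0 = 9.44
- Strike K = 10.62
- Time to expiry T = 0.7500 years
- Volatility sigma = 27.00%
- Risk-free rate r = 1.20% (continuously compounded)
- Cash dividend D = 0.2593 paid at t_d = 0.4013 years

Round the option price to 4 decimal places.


Answer: Price = 0.3966

Derivation:
PV(D) = D * exp(-r * t_d) = 0.2593 * 0.99519598 = 0.25805432
S_0' = S_0 - PV(D) = 9.4400 - 0.25805432 = 9.18194568
d1 = (ln(S_0'/K) + (r + sigma^2/2)*T) / (sigma*sqrt(T)) = -0.46685135
d2 = d1 - sigma*sqrt(T) = -0.70067821
exp(-rT) = 0.99104038
N(d1) = 0.32030312; N(d2) = 0.24175193
C = S_0' * N(d1) - K * exp(-rT) * N(d2) = 9.18194568 * 0.32030312 - 10.6200 * 0.99104038 * 0.24175193 = 0.3966


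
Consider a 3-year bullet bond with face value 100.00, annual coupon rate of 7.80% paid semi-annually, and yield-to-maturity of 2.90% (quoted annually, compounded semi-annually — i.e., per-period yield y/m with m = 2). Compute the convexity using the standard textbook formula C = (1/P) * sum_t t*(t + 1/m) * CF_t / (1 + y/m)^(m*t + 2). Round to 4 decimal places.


Coupon per period c = face * coupon_rate / m = 3.900000
Periods per year m = 2; per-period yield y/m = 0.014500
Number of cashflows N = 6
Cashflows (t years, CF_t, discount factor 1/(1+y/m)^(m*t), PV):
  t = 0.5000: CF_t = 3.900000, DF = 0.985707, PV = 3.844258
  t = 1.0000: CF_t = 3.900000, DF = 0.971619, PV = 3.789313
  t = 1.5000: CF_t = 3.900000, DF = 0.957732, PV = 3.735153
  t = 2.0000: CF_t = 3.900000, DF = 0.944043, PV = 3.681768
  t = 2.5000: CF_t = 3.900000, DF = 0.930550, PV = 3.629145
  t = 3.0000: CF_t = 103.900000, DF = 0.917250, PV = 95.302269
Price P = sum_t PV_t = 113.981907
Convexity numerator sum_t t*(t + 1/m) * CF_t / (1+y/m)^(m*t + 2):
  t = 0.5000: term = 1.867577
  t = 1.0000: term = 5.522652
  t = 1.5000: term = 10.887436
  t = 2.0000: term = 17.886374
  t = 2.5000: term = 26.446092
  t = 3.0000: term = 972.273470
Convexity = (1/P) * sum = 1034.883601 / 113.981907 = 9.079367

Answer: Convexity = 9.0794


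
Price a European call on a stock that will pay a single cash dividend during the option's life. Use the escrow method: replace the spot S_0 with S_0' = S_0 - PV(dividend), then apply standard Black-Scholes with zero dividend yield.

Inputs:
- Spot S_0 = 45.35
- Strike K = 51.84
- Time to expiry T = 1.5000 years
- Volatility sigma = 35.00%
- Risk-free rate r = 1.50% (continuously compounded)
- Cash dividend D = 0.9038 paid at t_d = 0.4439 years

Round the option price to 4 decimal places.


PV(D) = D * exp(-r * t_d) = 0.9038 * 0.99336362 = 0.89780204
S_0' = S_0 - PV(D) = 45.3500 - 0.89780204 = 44.45219796
d1 = (ln(S_0'/K) + (r + sigma^2/2)*T) / (sigma*sqrt(T)) = -0.09185037
d2 = d1 - sigma*sqrt(T) = -0.52051107
exp(-rT) = 0.97775124
N(d1) = 0.46340846; N(d2) = 0.30135371
C = S_0' * N(d1) - K * exp(-rT) * N(d2) = 44.45219796 * 0.46340846 - 51.8400 * 0.97775124 * 0.30135371 = 5.3249

Answer: Price = 5.3249


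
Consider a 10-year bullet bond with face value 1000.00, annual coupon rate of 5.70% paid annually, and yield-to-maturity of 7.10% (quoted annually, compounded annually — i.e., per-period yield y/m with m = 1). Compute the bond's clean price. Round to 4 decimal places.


Answer: Price = 902.1228

Derivation:
Coupon per period c = face * coupon_rate / m = 57.000000
Periods per year m = 1; per-period yield y/m = 0.071000
Number of cashflows N = 10
Cashflows (t years, CF_t, discount factor 1/(1+y/m)^(m*t), PV):
  t = 1.0000: CF_t = 57.000000, DF = 0.933707, PV = 53.221289
  t = 2.0000: CF_t = 57.000000, DF = 0.871808, PV = 49.693080
  t = 3.0000: CF_t = 57.000000, DF = 0.814013, PV = 46.398767
  t = 4.0000: CF_t = 57.000000, DF = 0.760050, PV = 43.322845
  t = 5.0000: CF_t = 57.000000, DF = 0.709664, PV = 40.450836
  t = 6.0000: CF_t = 57.000000, DF = 0.662618, PV = 37.769221
  t = 7.0000: CF_t = 57.000000, DF = 0.618691, PV = 35.265379
  t = 8.0000: CF_t = 57.000000, DF = 0.577676, PV = 32.927525
  t = 9.0000: CF_t = 57.000000, DF = 0.539380, PV = 30.744655
  t = 10.0000: CF_t = 1057.000000, DF = 0.503623, PV = 532.329187
Price P = sum_t PV_t = 902.122785


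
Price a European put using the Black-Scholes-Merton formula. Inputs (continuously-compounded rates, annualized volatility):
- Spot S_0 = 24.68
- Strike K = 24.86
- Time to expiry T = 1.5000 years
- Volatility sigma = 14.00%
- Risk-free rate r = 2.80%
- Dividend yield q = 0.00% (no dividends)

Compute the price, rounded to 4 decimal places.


Answer: Price = 1.2699

Derivation:
d1 = (ln(S/K) + (r - q + 0.5*sigma^2) * T) / (sigma * sqrt(T)) = 0.28829977
d2 = d1 - sigma * sqrt(T) = 0.11683549
exp(-rT) = 0.95886978; exp(-qT) = 1.00000000
P = K * exp(-rT) * N(-d2) - S_0 * exp(-qT) * N(-d1)
N(-d1) = 0.38655864; N(-d2) = 0.45349521
P = 24.8600 * 0.95886978 * 0.45349521 - 24.6800 * 1.00000000 * 0.38655864 = 1.2699


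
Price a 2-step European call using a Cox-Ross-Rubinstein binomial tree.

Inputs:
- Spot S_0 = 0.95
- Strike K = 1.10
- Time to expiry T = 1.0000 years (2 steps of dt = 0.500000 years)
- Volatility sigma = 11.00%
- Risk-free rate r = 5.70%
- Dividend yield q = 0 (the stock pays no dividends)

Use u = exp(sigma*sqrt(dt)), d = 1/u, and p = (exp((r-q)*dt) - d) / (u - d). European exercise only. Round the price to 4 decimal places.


dt = T/N = 0.500000
u = exp(sigma*sqrt(dt)) = 1.080887; d = 1/u = 0.925166
p = (exp((r-q)*dt) - d) / (u - d) = 0.666218
Discount per step: exp(-r*dt) = 0.971902
Stock lattice S(k, i) with i counting down-moves:
  k=0: S(0,0) = 0.9500
  k=1: S(1,0) = 1.0268; S(1,1) = 0.8789
  k=2: S(2,0) = 1.1099; S(2,1) = 0.9500; S(2,2) = 0.8131
Terminal payoffs V(N, i) = max(S_T - K, 0):
  V(2,0) = 0.009900; V(2,1) = 0.000000; V(2,2) = 0.000000
Backward induction: V(k, i) = exp(-r*dt) * [p * V(k+1, i) + (1-p) * V(k+1, i+1)].
  V(1,0) = exp(-r*dt) * [p*0.009900 + (1-p)*0.000000] = 0.006410
  V(1,1) = exp(-r*dt) * [p*0.000000 + (1-p)*0.000000] = 0.000000
  V(0,0) = exp(-r*dt) * [p*0.006410 + (1-p)*0.000000] = 0.004151

Answer: Price = V(0,0) = 0.0042


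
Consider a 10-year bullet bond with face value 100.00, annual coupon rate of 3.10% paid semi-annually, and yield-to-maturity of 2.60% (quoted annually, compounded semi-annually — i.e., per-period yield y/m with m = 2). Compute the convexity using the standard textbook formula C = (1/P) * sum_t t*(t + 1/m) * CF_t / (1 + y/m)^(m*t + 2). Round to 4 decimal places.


Coupon per period c = face * coupon_rate / m = 1.550000
Periods per year m = 2; per-period yield y/m = 0.013000
Number of cashflows N = 20
Cashflows (t years, CF_t, discount factor 1/(1+y/m)^(m*t), PV):
  t = 0.5000: CF_t = 1.550000, DF = 0.987167, PV = 1.530109
  t = 1.0000: CF_t = 1.550000, DF = 0.974498, PV = 1.510472
  t = 1.5000: CF_t = 1.550000, DF = 0.961992, PV = 1.491088
  t = 2.0000: CF_t = 1.550000, DF = 0.949647, PV = 1.471953
  t = 2.5000: CF_t = 1.550000, DF = 0.937460, PV = 1.453063
  t = 3.0000: CF_t = 1.550000, DF = 0.925429, PV = 1.434416
  t = 3.5000: CF_t = 1.550000, DF = 0.913553, PV = 1.416008
  t = 4.0000: CF_t = 1.550000, DF = 0.901829, PV = 1.397836
  t = 4.5000: CF_t = 1.550000, DF = 0.890256, PV = 1.379897
  t = 5.0000: CF_t = 1.550000, DF = 0.878831, PV = 1.362189
  t = 5.5000: CF_t = 1.550000, DF = 0.867553, PV = 1.344707
  t = 6.0000: CF_t = 1.550000, DF = 0.856420, PV = 1.327451
  t = 6.5000: CF_t = 1.550000, DF = 0.845429, PV = 1.310415
  t = 7.0000: CF_t = 1.550000, DF = 0.834580, PV = 1.293598
  t = 7.5000: CF_t = 1.550000, DF = 0.823869, PV = 1.276997
  t = 8.0000: CF_t = 1.550000, DF = 0.813296, PV = 1.260609
  t = 8.5000: CF_t = 1.550000, DF = 0.802859, PV = 1.244432
  t = 9.0000: CF_t = 1.550000, DF = 0.792556, PV = 1.228462
  t = 9.5000: CF_t = 1.550000, DF = 0.782385, PV = 1.212697
  t = 10.0000: CF_t = 101.550000, DF = 0.772345, PV = 78.431590
Price P = sum_t PV_t = 104.377989
Convexity numerator sum_t t*(t + 1/m) * CF_t / (1+y/m)^(m*t + 2):
  t = 0.5000: term = 0.745544
  t = 1.0000: term = 2.207929
  t = 1.5000: term = 4.359189
  t = 2.0000: term = 7.172078
  t = 2.5000: term = 10.620057
  t = 3.0000: term = 14.677275
  t = 3.5000: term = 19.318559
  t = 4.0000: term = 24.519395
  t = 4.5000: term = 30.255917
  t = 5.0000: term = 36.504890
  t = 5.5000: term = 43.243700
  t = 6.0000: term = 50.450337
  t = 6.5000: term = 58.103382
  t = 7.0000: term = 66.181998
  t = 7.5000: term = 74.665913
  t = 8.0000: term = 83.535407
  t = 8.5000: term = 92.771306
  t = 9.0000: term = 102.354963
  t = 9.5000: term = 112.268249
  t = 10.0000: term = 8025.302824
Convexity = (1/P) * sum = 8859.258914 / 104.377989 = 84.876697

Answer: Convexity = 84.8767


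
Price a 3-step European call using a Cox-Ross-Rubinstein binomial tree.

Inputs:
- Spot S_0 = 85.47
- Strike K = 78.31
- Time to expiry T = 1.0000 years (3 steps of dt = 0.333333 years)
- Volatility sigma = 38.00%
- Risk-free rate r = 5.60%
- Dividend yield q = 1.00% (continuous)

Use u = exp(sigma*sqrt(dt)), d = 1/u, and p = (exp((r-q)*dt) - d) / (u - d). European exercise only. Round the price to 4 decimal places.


Answer: Price = V(0,0) = 18.6549

Derivation:
dt = T/N = 0.333333
u = exp(sigma*sqrt(dt)) = 1.245321; d = 1/u = 0.803006
p = (exp((r-q)*dt) - d) / (u - d) = 0.480304
Discount per step: exp(-r*dt) = 0.981506
Stock lattice S(k, i) with i counting down-moves:
  k=0: S(0,0) = 85.4700
  k=1: S(1,0) = 106.4376; S(1,1) = 68.6329
  k=2: S(2,0) = 132.5489; S(2,1) = 85.4700; S(2,2) = 55.1126
  k=3: S(3,0) = 165.0659; S(3,1) = 106.4376; S(3,2) = 68.6329; S(3,3) = 44.2558
Terminal payoffs V(N, i) = max(S_T - K, 0):
  V(3,0) = 86.755893; V(3,1) = 28.127562; V(3,2) = 0.000000; V(3,3) = 0.000000
Backward induction: V(k, i) = exp(-r*dt) * [p * V(k+1, i) + (1-p) * V(k+1, i+1)].
  V(2,0) = exp(-r*dt) * [p*86.755893 + (1-p)*28.127562] = 55.246035
  V(2,1) = exp(-r*dt) * [p*28.127562 + (1-p)*0.000000] = 13.259935
  V(2,2) = exp(-r*dt) * [p*0.000000 + (1-p)*0.000000] = 0.000000
  V(1,0) = exp(-r*dt) * [p*55.246035 + (1-p)*13.259935] = 32.807859
  V(1,1) = exp(-r*dt) * [p*13.259935 + (1-p)*0.000000] = 6.251017
  V(0,0) = exp(-r*dt) * [p*32.807859 + (1-p)*6.251017] = 18.654878


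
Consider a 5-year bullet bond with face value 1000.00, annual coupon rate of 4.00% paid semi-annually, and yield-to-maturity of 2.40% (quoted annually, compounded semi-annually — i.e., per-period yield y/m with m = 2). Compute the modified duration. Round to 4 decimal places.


Coupon per period c = face * coupon_rate / m = 20.000000
Periods per year m = 2; per-period yield y/m = 0.012000
Number of cashflows N = 10
Cashflows (t years, CF_t, discount factor 1/(1+y/m)^(m*t), PV):
  t = 0.5000: CF_t = 20.000000, DF = 0.988142, PV = 19.762846
  t = 1.0000: CF_t = 20.000000, DF = 0.976425, PV = 19.528504
  t = 1.5000: CF_t = 20.000000, DF = 0.964847, PV = 19.296941
  t = 2.0000: CF_t = 20.000000, DF = 0.953406, PV = 19.068123
  t = 2.5000: CF_t = 20.000000, DF = 0.942101, PV = 18.842019
  t = 3.0000: CF_t = 20.000000, DF = 0.930930, PV = 18.618596
  t = 3.5000: CF_t = 20.000000, DF = 0.919891, PV = 18.397822
  t = 4.0000: CF_t = 20.000000, DF = 0.908983, PV = 18.179666
  t = 4.5000: CF_t = 20.000000, DF = 0.898205, PV = 17.964097
  t = 5.0000: CF_t = 1020.000000, DF = 0.887554, PV = 905.305266
Price P = sum_t PV_t = 1074.963878
First compute Macaulay numerator sum_t t * PV_t:
  t * PV_t at t = 0.5000: 9.881423
  t * PV_t at t = 1.0000: 19.528504
  t * PV_t at t = 1.5000: 28.945411
  t * PV_t at t = 2.0000: 38.136246
  t * PV_t at t = 2.5000: 47.105047
  t * PV_t at t = 3.0000: 55.855787
  t * PV_t at t = 3.5000: 64.392376
  t * PV_t at t = 4.0000: 72.718663
  t * PV_t at t = 4.5000: 80.838435
  t * PV_t at t = 5.0000: 4526.526331
Macaulay duration D = 4943.928224 / 1074.963878 = 4.599158
Modified duration = D / (1 + y/m) = 4.599158 / (1 + 0.012000) = 4.544622

Answer: Modified duration = 4.5446


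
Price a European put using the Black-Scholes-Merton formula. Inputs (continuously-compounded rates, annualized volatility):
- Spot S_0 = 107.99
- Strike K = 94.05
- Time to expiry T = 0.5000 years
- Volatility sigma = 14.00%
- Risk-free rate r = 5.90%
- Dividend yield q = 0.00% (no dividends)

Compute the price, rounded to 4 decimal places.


Answer: Price = 0.1822

Derivation:
d1 = (ln(S/K) + (r - q + 0.5*sigma^2) * T) / (sigma * sqrt(T)) = 1.74364526
d2 = d1 - sigma * sqrt(T) = 1.64465031
exp(-rT) = 0.97093088; exp(-qT) = 1.00000000
P = K * exp(-rT) * N(-d2) - S_0 * exp(-qT) * N(-d1)
N(-d1) = 0.04061048; N(-d2) = 0.05002097
P = 94.0500 * 0.97093088 * 0.05002097 - 107.9900 * 1.00000000 * 0.04061048 = 0.1822


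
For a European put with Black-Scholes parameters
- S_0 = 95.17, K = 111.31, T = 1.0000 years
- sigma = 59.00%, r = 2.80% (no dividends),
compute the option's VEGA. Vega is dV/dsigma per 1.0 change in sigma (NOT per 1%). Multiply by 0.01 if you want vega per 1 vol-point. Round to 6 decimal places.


d1 = 0.0769418044; d2 = -0.5130581956
phi(d1) = 0.3977631490; exp(-qT) = 1.0000000000; exp(-rT) = 0.9723883668
Vega = S * exp(-qT) * phi(d1) * sqrt(T) = 95.1700 * 1.0000000000 * 0.3977631490 * 1.0000000000 = 37.855119

Answer: Vega = 37.855119


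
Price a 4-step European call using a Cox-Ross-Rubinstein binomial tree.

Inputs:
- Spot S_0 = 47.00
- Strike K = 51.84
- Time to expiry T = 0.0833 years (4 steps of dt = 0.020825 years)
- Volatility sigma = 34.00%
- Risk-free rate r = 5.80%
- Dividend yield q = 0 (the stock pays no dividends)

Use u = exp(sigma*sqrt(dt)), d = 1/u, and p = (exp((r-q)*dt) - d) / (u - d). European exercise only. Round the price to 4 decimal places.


dt = T/N = 0.020825
u = exp(sigma*sqrt(dt)) = 1.050289; d = 1/u = 0.952119
p = (exp((r-q)*dt) - d) / (u - d) = 0.500047
Discount per step: exp(-r*dt) = 0.998793
Stock lattice S(k, i) with i counting down-moves:
  k=0: S(0,0) = 47.0000
  k=1: S(1,0) = 49.3636; S(1,1) = 44.7496
  k=2: S(2,0) = 51.8460; S(2,1) = 47.0000; S(2,2) = 42.6070
  k=3: S(3,0) = 54.4532; S(3,1) = 49.3636; S(3,2) = 44.7496; S(3,3) = 40.5669
  k=4: S(4,0) = 57.1916; S(4,1) = 51.8460; S(4,2) = 47.0000; S(4,3) = 42.6070; S(4,4) = 38.6245
Terminal payoffs V(N, i) = max(S_T - K, 0):
  V(4,0) = 5.351623; V(4,1) = 0.005986; V(4,2) = 0.000000; V(4,3) = 0.000000; V(4,4) = 0.000000
Backward induction: V(k, i) = exp(-r*dt) * [p * V(k+1, i) + (1-p) * V(k+1, i+1)].
  V(3,0) = exp(-r*dt) * [p*5.351623 + (1-p)*0.005986] = 2.675824
  V(3,1) = exp(-r*dt) * [p*0.005986 + (1-p)*0.000000] = 0.002990
  V(3,2) = exp(-r*dt) * [p*0.000000 + (1-p)*0.000000] = 0.000000
  V(3,3) = exp(-r*dt) * [p*0.000000 + (1-p)*0.000000] = 0.000000
  V(2,0) = exp(-r*dt) * [p*2.675824 + (1-p)*0.002990] = 1.337916
  V(2,1) = exp(-r*dt) * [p*0.002990 + (1-p)*0.000000] = 0.001493
  V(2,2) = exp(-r*dt) * [p*0.000000 + (1-p)*0.000000] = 0.000000
  V(1,0) = exp(-r*dt) * [p*1.337916 + (1-p)*0.001493] = 0.668960
  V(1,1) = exp(-r*dt) * [p*0.001493 + (1-p)*0.000000] = 0.000746
  V(0,0) = exp(-r*dt) * [p*0.668960 + (1-p)*0.000746] = 0.334480

Answer: Price = V(0,0) = 0.3345


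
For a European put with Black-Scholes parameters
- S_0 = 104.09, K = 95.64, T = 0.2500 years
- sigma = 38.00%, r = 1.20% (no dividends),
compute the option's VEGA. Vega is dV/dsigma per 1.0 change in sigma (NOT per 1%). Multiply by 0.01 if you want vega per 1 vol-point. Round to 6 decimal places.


d1 = 0.5563935102; d2 = 0.3663935102
phi(d1) = 0.3417330500; exp(-qT) = 1.0000000000; exp(-rT) = 0.9970044955
Vega = S * exp(-qT) * phi(d1) * sqrt(T) = 104.0900 * 1.0000000000 * 0.3417330500 * 0.5000000000 = 17.785497

Answer: Vega = 17.785497


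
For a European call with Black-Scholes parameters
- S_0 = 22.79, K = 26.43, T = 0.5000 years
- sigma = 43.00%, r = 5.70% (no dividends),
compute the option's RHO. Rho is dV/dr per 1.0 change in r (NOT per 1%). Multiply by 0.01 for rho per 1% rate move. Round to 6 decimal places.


Answer: Rho = 3.758823

Derivation:
d1 = -0.2415768992; d2 = -0.5456328151
phi(d1) = 0.3874694654; exp(-qT) = 1.0000000000; exp(-rT) = 0.9719022941
N(d2) = 0.2926591814
Rho = K*T*exp(-rT)*N(d2) = 26.4300 * 0.5000 * 0.9719022941 * 0.2926591814 = 3.758823


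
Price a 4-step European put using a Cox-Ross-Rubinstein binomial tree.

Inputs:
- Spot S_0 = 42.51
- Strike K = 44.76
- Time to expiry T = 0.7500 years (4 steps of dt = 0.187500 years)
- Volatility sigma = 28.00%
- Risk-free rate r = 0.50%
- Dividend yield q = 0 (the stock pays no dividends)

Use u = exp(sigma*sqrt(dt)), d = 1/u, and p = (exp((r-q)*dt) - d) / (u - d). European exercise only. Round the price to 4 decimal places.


dt = T/N = 0.187500
u = exp(sigma*sqrt(dt)) = 1.128900; d = 1/u = 0.885818
p = (exp((r-q)*dt) - d) / (u - d) = 0.473585
Discount per step: exp(-r*dt) = 0.999063
Stock lattice S(k, i) with i counting down-moves:
  k=0: S(0,0) = 42.5100
  k=1: S(1,0) = 47.9895; S(1,1) = 37.6561
  k=2: S(2,0) = 54.1754; S(2,1) = 42.5100; S(2,2) = 33.3565
  k=3: S(3,0) = 61.1586; S(3,1) = 47.9895; S(3,2) = 37.6561; S(3,3) = 29.5478
  k=4: S(4,0) = 69.0419; S(4,1) = 54.1754; S(4,2) = 42.5100; S(4,3) = 33.3565; S(4,4) = 26.1740
Terminal payoffs V(N, i) = max(K - S_T, 0):
  V(4,0) = 0.000000; V(4,1) = 0.000000; V(4,2) = 2.250000; V(4,3) = 11.403514; V(4,4) = 18.586038
Backward induction: V(k, i) = exp(-r*dt) * [p * V(k+1, i) + (1-p) * V(k+1, i+1)].
  V(3,0) = exp(-r*dt) * [p*0.000000 + (1-p)*0.000000] = 0.000000
  V(3,1) = exp(-r*dt) * [p*0.000000 + (1-p)*2.250000] = 1.183324
  V(3,2) = exp(-r*dt) * [p*2.250000 + (1-p)*11.403514] = 7.061926
  V(3,3) = exp(-r*dt) * [p*11.403514 + (1-p)*18.586038] = 15.170275
  V(2,0) = exp(-r*dt) * [p*0.000000 + (1-p)*1.183324] = 0.622336
  V(2,1) = exp(-r*dt) * [p*1.183324 + (1-p)*7.061926] = 4.273901
  V(2,2) = exp(-r*dt) * [p*7.061926 + (1-p)*15.170275] = 11.319668
  V(1,0) = exp(-r*dt) * [p*0.622336 + (1-p)*4.273901] = 2.542192
  V(1,1) = exp(-r*dt) * [p*4.273901 + (1-p)*11.319668] = 7.975420
  V(0,0) = exp(-r*dt) * [p*2.542192 + (1-p)*7.975420] = 5.397264

Answer: Price = V(0,0) = 5.3973


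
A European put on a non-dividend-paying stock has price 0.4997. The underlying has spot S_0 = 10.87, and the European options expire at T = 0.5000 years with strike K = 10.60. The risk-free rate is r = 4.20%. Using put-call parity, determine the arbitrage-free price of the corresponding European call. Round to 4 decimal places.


Answer: Call price = 0.9900

Derivation:
Put-call parity: C - P = S_0 * exp(-qT) - K * exp(-rT).
S_0 * exp(-qT) = 10.8700 * 1.00000000 = 10.87000000
K * exp(-rT) = 10.6000 * 0.97921896 = 10.37972102
C = P + S*exp(-qT) - K*exp(-rT)
C = 0.4997 + 10.87000000 - 10.37972102 = 0.9900


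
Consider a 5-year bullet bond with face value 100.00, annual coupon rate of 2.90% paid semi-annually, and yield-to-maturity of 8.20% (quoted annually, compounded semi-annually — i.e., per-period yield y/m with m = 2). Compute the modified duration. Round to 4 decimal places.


Coupon per period c = face * coupon_rate / m = 1.450000
Periods per year m = 2; per-period yield y/m = 0.041000
Number of cashflows N = 10
Cashflows (t years, CF_t, discount factor 1/(1+y/m)^(m*t), PV):
  t = 0.5000: CF_t = 1.450000, DF = 0.960615, PV = 1.392891
  t = 1.0000: CF_t = 1.450000, DF = 0.922781, PV = 1.338032
  t = 1.5000: CF_t = 1.450000, DF = 0.886437, PV = 1.285333
  t = 2.0000: CF_t = 1.450000, DF = 0.851524, PV = 1.234710
  t = 2.5000: CF_t = 1.450000, DF = 0.817987, PV = 1.186081
  t = 3.0000: CF_t = 1.450000, DF = 0.785770, PV = 1.139367
  t = 3.5000: CF_t = 1.450000, DF = 0.754823, PV = 1.094493
  t = 4.0000: CF_t = 1.450000, DF = 0.725094, PV = 1.051386
  t = 4.5000: CF_t = 1.450000, DF = 0.696536, PV = 1.009977
  t = 5.0000: CF_t = 101.450000, DF = 0.669103, PV = 67.880457
Price P = sum_t PV_t = 78.612728
First compute Macaulay numerator sum_t t * PV_t:
  t * PV_t at t = 0.5000: 0.696446
  t * PV_t at t = 1.0000: 1.338032
  t * PV_t at t = 1.5000: 1.928000
  t * PV_t at t = 2.0000: 2.469421
  t * PV_t at t = 2.5000: 2.965203
  t * PV_t at t = 3.0000: 3.418101
  t * PV_t at t = 3.5000: 3.830725
  t * PV_t at t = 4.0000: 4.205544
  t * PV_t at t = 4.5000: 4.544896
  t * PV_t at t = 5.0000: 339.402284
Macaulay duration D = 364.798651 / 78.612728 = 4.640453
Modified duration = D / (1 + y/m) = 4.640453 / (1 + 0.041000) = 4.457688

Answer: Modified duration = 4.4577


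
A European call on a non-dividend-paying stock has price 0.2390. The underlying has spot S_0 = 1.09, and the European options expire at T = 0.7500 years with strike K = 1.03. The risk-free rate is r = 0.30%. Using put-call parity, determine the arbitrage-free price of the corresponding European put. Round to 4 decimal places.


Answer: Put price = 0.1767

Derivation:
Put-call parity: C - P = S_0 * exp(-qT) - K * exp(-rT).
S_0 * exp(-qT) = 1.0900 * 1.00000000 = 1.09000000
K * exp(-rT) = 1.0300 * 0.99775253 = 1.02768511
P = C - S*exp(-qT) + K*exp(-rT)
P = 0.2390 - 1.09000000 + 1.02768511 = 0.1767


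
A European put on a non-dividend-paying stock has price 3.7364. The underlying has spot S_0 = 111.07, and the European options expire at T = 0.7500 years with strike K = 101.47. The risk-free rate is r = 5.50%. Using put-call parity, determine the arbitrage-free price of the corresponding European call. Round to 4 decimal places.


Answer: Call price = 17.4369

Derivation:
Put-call parity: C - P = S_0 * exp(-qT) - K * exp(-rT).
S_0 * exp(-qT) = 111.0700 * 1.00000000 = 111.07000000
K * exp(-rT) = 101.4700 * 0.95958920 = 97.36951639
C = P + S*exp(-qT) - K*exp(-rT)
C = 3.7364 + 111.07000000 - 97.36951639 = 17.4369


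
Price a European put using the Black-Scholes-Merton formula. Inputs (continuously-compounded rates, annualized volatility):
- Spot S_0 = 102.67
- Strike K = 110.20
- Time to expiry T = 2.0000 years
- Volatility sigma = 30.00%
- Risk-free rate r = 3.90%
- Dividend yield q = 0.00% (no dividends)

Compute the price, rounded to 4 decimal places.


d1 = (ln(S/K) + (r - q + 0.5*sigma^2) * T) / (sigma * sqrt(T)) = 0.22915696
d2 = d1 - sigma * sqrt(T) = -0.19510711
exp(-rT) = 0.92496443; exp(-qT) = 1.00000000
P = K * exp(-rT) * N(-d2) - S_0 * exp(-qT) * N(-d1)
N(-d1) = 0.40937346; N(-d2) = 0.57734545
P = 110.2000 * 0.92496443 * 0.57734545 - 102.6700 * 1.00000000 * 0.40937346 = 16.8191

Answer: Price = 16.8191


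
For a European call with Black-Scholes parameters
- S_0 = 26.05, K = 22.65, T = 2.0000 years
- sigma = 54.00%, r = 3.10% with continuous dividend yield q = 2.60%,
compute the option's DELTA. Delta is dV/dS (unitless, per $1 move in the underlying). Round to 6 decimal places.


d1 = 0.5780701596; d2 = -0.1856051640
phi(d1) = 0.3375569345; exp(-qT) = 0.9493288668; exp(-rT) = 0.9398828868
N(d1) = 0.7183916237
Delta = exp(-qT) * N(d1) = 0.9493288668 * 0.7183916237 = 0.681990

Answer: Delta = 0.681990


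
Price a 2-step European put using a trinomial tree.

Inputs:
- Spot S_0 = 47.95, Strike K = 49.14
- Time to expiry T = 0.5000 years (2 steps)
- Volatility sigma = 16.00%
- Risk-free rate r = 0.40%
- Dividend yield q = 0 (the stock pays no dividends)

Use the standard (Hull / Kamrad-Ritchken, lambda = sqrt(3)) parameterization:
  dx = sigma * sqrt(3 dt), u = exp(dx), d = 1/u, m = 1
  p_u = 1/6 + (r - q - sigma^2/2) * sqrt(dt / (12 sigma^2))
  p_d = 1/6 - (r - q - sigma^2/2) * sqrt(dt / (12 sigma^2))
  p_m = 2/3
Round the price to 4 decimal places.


dt = T/N = 0.250000; dx = sigma*sqrt(3*dt) = 0.138564
u = exp(dx) = 1.148623; d = 1/u = 0.870607
p_u = 0.158728, p_m = 0.666667, p_d = 0.174605
Discount per step: exp(-r*dt) = 0.999000
Stock lattice S(k, j) with j the centered position index:
  k=0: S(0,+0) = 47.9500
  k=1: S(1,-1) = 41.7456; S(1,+0) = 47.9500; S(1,+1) = 55.0765
  k=2: S(2,-2) = 36.3441; S(2,-1) = 41.7456; S(2,+0) = 47.9500; S(2,+1) = 55.0765; S(2,+2) = 63.2621
Terminal payoffs V(N, j) = max(K - S_T, 0):
  V(2,-2) = 12.795944; V(2,-1) = 7.394372; V(2,+0) = 1.190000; V(2,+1) = 0.000000; V(2,+2) = 0.000000
Backward induction: V(k, j) = exp(-r*dt) * [p_u * V(k+1, j+1) + p_m * V(k+1, j) + p_d * V(k+1, j-1)]
  V(1,-1) = exp(-r*dt) * [p_u*1.190000 + p_m*7.394372 + p_d*12.795944] = 7.345357
  V(1,+0) = exp(-r*dt) * [p_u*0.000000 + p_m*1.190000 + p_d*7.394372] = 2.082346
  V(1,+1) = exp(-r*dt) * [p_u*0.000000 + p_m*0.000000 + p_d*1.190000] = 0.207573
  V(0,+0) = exp(-r*dt) * [p_u*0.207573 + p_m*2.082346 + p_d*7.345357] = 2.701014

Answer: Price = V(0,0) = 2.7010


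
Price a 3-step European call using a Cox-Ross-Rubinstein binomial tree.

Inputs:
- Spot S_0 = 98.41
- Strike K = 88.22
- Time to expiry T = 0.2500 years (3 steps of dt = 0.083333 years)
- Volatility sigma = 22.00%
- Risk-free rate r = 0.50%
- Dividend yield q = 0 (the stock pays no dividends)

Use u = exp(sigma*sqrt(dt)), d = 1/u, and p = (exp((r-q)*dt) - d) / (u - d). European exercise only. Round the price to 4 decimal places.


dt = T/N = 0.083333
u = exp(sigma*sqrt(dt)) = 1.065569; d = 1/u = 0.938466
p = (exp((r-q)*dt) - d) / (u - d) = 0.487407
Discount per step: exp(-r*dt) = 0.999583
Stock lattice S(k, i) with i counting down-moves:
  k=0: S(0,0) = 98.4100
  k=1: S(1,0) = 104.8626; S(1,1) = 92.3545
  k=2: S(2,0) = 111.7383; S(2,1) = 98.4100; S(2,2) = 86.6715
  k=3: S(3,0) = 119.0648; S(3,1) = 104.8626; S(3,2) = 92.3545; S(3,3) = 81.3383
Terminal payoffs V(N, i) = max(S_T - K, 0):
  V(3,0) = 30.844816; V(3,1) = 16.642603; V(3,2) = 4.134450; V(3,3) = 0.000000
Backward induction: V(k, i) = exp(-r*dt) * [p * V(k+1, i) + (1-p) * V(k+1, i+1)].
  V(2,0) = exp(-r*dt) * [p*30.844816 + (1-p)*16.642603] = 23.555046
  V(2,1) = exp(-r*dt) * [p*16.642603 + (1-p)*4.134450] = 10.226751
  V(2,2) = exp(-r*dt) * [p*4.134450 + (1-p)*0.000000] = 2.014321
  V(1,0) = exp(-r*dt) * [p*23.555046 + (1-p)*10.226751] = 16.716089
  V(1,1) = exp(-r*dt) * [p*10.226751 + (1-p)*2.014321] = 6.014611
  V(0,0) = exp(-r*dt) * [p*16.716089 + (1-p)*6.014611] = 11.225909

Answer: Price = V(0,0) = 11.2259


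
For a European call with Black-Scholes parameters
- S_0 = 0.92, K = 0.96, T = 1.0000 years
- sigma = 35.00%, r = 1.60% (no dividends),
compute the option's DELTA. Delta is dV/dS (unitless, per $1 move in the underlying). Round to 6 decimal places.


d1 = 0.0991153874; d2 = -0.2508846126
phi(d1) = 0.3969875086; exp(-qT) = 1.0000000000; exp(-rT) = 0.9841273201
N(d1) = 0.5394766726
Delta = exp(-qT) * N(d1) = 1.0000000000 * 0.5394766726 = 0.539477

Answer: Delta = 0.539477


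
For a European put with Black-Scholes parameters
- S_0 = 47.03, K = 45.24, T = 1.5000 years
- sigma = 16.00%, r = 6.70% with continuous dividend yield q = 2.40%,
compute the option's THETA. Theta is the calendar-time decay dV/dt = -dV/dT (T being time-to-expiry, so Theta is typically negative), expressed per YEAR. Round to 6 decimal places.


d1 = 0.6251508353; d2 = 0.4291916559
phi(d1) = 0.3281300299; exp(-qT) = 0.9646402935; exp(-rT) = 0.9043851124
Theta = -S*exp(-qT)*phi(d1)*sigma/(2*sqrt(T)) + r*K*exp(-rT)*N(-d2) - q*S*exp(-qT)*N(-d1)
N(-d1) = 0.2659360331; N(-d2) = 0.3338918774; sqrt(T) = 1.2247448714
Term 1 = -47.0300 * 0.9646402935 * 0.3281300299 * 0.1600 / (2 * 1.2247448714) = -0.9723681229
Term 2 = 0.0670 * 45.2400 * 0.9043851124 * 0.3338918774 = 0.9152856587
Term 3 = -0.0240 * 47.0300 * 0.9646402935 * 0.2659360331 = -0.2895534910
Theta = -0.9723681229 + (0.9152856587) + (-0.2895534910) = -0.346636

Answer: Theta = -0.346636


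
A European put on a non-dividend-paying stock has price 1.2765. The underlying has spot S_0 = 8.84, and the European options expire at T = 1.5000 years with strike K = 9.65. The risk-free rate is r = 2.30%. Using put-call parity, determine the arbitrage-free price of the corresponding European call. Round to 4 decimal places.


Put-call parity: C - P = S_0 * exp(-qT) - K * exp(-rT).
S_0 * exp(-qT) = 8.8400 * 1.00000000 = 8.84000000
K * exp(-rT) = 9.6500 * 0.96608834 = 9.32275248
C = P + S*exp(-qT) - K*exp(-rT)
C = 1.2765 + 8.84000000 - 9.32275248 = 0.7937

Answer: Call price = 0.7937


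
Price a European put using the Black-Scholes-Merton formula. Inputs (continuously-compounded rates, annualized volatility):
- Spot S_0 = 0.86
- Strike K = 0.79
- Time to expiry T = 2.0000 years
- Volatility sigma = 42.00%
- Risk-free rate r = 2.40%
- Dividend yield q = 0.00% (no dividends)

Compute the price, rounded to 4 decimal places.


d1 = (ln(S/K) + (r - q + 0.5*sigma^2) * T) / (sigma * sqrt(T)) = 0.52073270
d2 = d1 - sigma * sqrt(T) = -0.07323700
exp(-rT) = 0.95313379; exp(-qT) = 1.00000000
P = K * exp(-rT) * N(-d2) - S_0 * exp(-qT) * N(-d1)
N(-d1) = 0.30127650; N(-d2) = 0.52919124
P = 0.7900 * 0.95313379 * 0.52919124 - 0.8600 * 1.00000000 * 0.30127650 = 0.1394

Answer: Price = 0.1394


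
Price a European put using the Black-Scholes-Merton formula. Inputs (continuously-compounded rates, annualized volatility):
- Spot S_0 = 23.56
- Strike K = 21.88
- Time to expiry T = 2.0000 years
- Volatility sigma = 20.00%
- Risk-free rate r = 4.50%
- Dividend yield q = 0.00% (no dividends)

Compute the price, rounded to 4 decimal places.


d1 = (ln(S/K) + (r - q + 0.5*sigma^2) * T) / (sigma * sqrt(T)) = 0.72116895
d2 = d1 - sigma * sqrt(T) = 0.43832623
exp(-rT) = 0.91393119; exp(-qT) = 1.00000000
P = K * exp(-rT) * N(-d2) - S_0 * exp(-qT) * N(-d1)
N(-d1) = 0.23540279; N(-d2) = 0.33057491
P = 21.8800 * 0.91393119 * 0.33057491 - 23.5600 * 1.00000000 * 0.23540279 = 1.0644

Answer: Price = 1.0644


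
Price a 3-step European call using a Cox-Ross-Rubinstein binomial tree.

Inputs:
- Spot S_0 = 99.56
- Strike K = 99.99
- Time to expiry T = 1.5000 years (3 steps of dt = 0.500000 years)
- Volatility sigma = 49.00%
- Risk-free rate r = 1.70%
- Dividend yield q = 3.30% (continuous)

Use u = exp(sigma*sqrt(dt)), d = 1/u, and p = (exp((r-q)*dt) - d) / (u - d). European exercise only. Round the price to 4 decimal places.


Answer: Price = V(0,0) = 23.1456

Derivation:
dt = T/N = 0.500000
u = exp(sigma*sqrt(dt)) = 1.414084; d = 1/u = 0.707171
p = (exp((r-q)*dt) - d) / (u - d) = 0.402964
Discount per step: exp(-r*dt) = 0.991536
Stock lattice S(k, i) with i counting down-moves:
  k=0: S(0,0) = 99.5600
  k=1: S(1,0) = 140.7863; S(1,1) = 70.4060
  k=2: S(2,0) = 199.0837; S(2,1) = 99.5600; S(2,2) = 49.7891
  k=3: S(3,0) = 281.5211; S(3,1) = 140.7863; S(3,2) = 70.4060; S(3,3) = 35.2094
Terminal payoffs V(N, i) = max(S_T - K, 0):
  V(3,0) = 181.531113; V(3,1) = 40.796252; V(3,2) = 0.000000; V(3,3) = 0.000000
Backward induction: V(k, i) = exp(-r*dt) * [p * V(k+1, i) + (1-p) * V(k+1, i+1)].
  V(2,0) = exp(-r*dt) * [p*181.531113 + (1-p)*40.796252] = 96.682042
  V(2,1) = exp(-r*dt) * [p*40.796252 + (1-p)*0.000000] = 16.300280
  V(2,2) = exp(-r*dt) * [p*0.000000 + (1-p)*0.000000] = 0.000000
  V(1,0) = exp(-r*dt) * [p*96.682042 + (1-p)*16.300280] = 48.279118
  V(1,1) = exp(-r*dt) * [p*16.300280 + (1-p)*0.000000] = 6.512832
  V(0,0) = exp(-r*dt) * [p*48.279118 + (1-p)*6.512832] = 23.145568


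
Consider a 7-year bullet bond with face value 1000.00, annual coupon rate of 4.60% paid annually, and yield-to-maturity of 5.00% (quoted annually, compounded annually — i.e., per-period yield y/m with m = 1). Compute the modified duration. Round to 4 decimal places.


Coupon per period c = face * coupon_rate / m = 46.000000
Periods per year m = 1; per-period yield y/m = 0.050000
Number of cashflows N = 7
Cashflows (t years, CF_t, discount factor 1/(1+y/m)^(m*t), PV):
  t = 1.0000: CF_t = 46.000000, DF = 0.952381, PV = 43.809524
  t = 2.0000: CF_t = 46.000000, DF = 0.907029, PV = 41.723356
  t = 3.0000: CF_t = 46.000000, DF = 0.863838, PV = 39.736530
  t = 4.0000: CF_t = 46.000000, DF = 0.822702, PV = 37.844314
  t = 5.0000: CF_t = 46.000000, DF = 0.783526, PV = 36.042204
  t = 6.0000: CF_t = 46.000000, DF = 0.746215, PV = 34.325908
  t = 7.0000: CF_t = 1046.000000, DF = 0.710681, PV = 743.372671
Price P = sum_t PV_t = 976.854506
First compute Macaulay numerator sum_t t * PV_t:
  t * PV_t at t = 1.0000: 43.809524
  t * PV_t at t = 2.0000: 83.446712
  t * PV_t at t = 3.0000: 119.209589
  t * PV_t at t = 4.0000: 151.377255
  t * PV_t at t = 5.0000: 180.211018
  t * PV_t at t = 6.0000: 205.955449
  t * PV_t at t = 7.0000: 5203.608699
Macaulay duration D = 5987.618247 / 976.854506 = 6.129488
Modified duration = D / (1 + y/m) = 6.129488 / (1 + 0.050000) = 5.837608

Answer: Modified duration = 5.8376


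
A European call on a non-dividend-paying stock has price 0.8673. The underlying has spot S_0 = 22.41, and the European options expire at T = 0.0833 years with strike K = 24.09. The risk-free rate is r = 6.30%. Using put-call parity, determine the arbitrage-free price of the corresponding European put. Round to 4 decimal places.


Put-call parity: C - P = S_0 * exp(-qT) - K * exp(-rT).
S_0 * exp(-qT) = 22.4100 * 1.00000000 = 22.41000000
K * exp(-rT) = 24.0900 * 0.99476585 = 23.96390923
P = C - S*exp(-qT) + K*exp(-rT)
P = 0.8673 - 22.41000000 + 23.96390923 = 2.4212

Answer: Put price = 2.4212


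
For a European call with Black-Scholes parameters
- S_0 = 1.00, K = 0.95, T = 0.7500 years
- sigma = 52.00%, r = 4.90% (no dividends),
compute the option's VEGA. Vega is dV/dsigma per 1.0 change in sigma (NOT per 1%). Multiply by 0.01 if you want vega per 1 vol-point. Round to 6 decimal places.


Answer: Vega = 0.316237

Derivation:
d1 = 0.4206736039; d2 = -0.0296596061
phi(d1) = 0.3651592666; exp(-qT) = 1.0000000000; exp(-rT) = 0.9639170845
Vega = S * exp(-qT) * phi(d1) * sqrt(T) = 1.0000 * 1.0000000000 * 0.3651592666 * 0.8660254038 = 0.316237


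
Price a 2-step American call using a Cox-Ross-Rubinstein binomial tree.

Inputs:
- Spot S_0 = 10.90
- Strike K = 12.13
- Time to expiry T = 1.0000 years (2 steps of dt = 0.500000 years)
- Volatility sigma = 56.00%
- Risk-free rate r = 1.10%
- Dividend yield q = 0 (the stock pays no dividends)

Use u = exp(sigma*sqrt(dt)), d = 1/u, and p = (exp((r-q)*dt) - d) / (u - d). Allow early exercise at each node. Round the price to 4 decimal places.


Answer: Price = V(0,0) = 1.9751

Derivation:
dt = T/N = 0.500000
u = exp(sigma*sqrt(dt)) = 1.485839; d = 1/u = 0.673020
p = (exp((r-q)*dt) - d) / (u - d) = 0.409064
Discount per step: exp(-r*dt) = 0.994515
Stock lattice S(k, i) with i counting down-moves:
  k=0: S(0,0) = 10.9000
  k=1: S(1,0) = 16.1956; S(1,1) = 7.3359
  k=2: S(2,0) = 24.0641; S(2,1) = 10.9000; S(2,2) = 4.9372
Terminal payoffs V(N, i) = max(S_T - K, 0):
  V(2,0) = 11.934131; V(2,1) = 0.000000; V(2,2) = 0.000000
Backward induction: V(k, i) = exp(-r*dt) * [p * V(k+1, i) + (1-p) * V(k+1, i+1)]; then take max(V_cont, immediate exercise) for American.
  V(1,0) = exp(-r*dt) * [p*11.934131 + (1-p)*0.000000] = 4.855045; exercise = 4.065648; V(1,0) = max -> 4.855045
  V(1,1) = exp(-r*dt) * [p*0.000000 + (1-p)*0.000000] = 0.000000; exercise = 0.000000; V(1,1) = max -> 0.000000
  V(0,0) = exp(-r*dt) * [p*4.855045 + (1-p)*0.000000] = 1.975130; exercise = 0.000000; V(0,0) = max -> 1.975130


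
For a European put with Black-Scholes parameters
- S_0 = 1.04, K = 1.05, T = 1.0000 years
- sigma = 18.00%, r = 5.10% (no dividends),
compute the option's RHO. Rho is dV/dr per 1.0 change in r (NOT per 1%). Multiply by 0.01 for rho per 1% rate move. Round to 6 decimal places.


d1 = 0.3201697166; d2 = 0.1401697166
phi(d1) = 0.3790099364; exp(-qT) = 1.0000000000; exp(-rT) = 0.9502786705
N(-d2) = 0.4442629492
Rho = -K*T*exp(-rT)*N(-d2) = -1.0500 * 1.0000 * 0.9502786705 * 0.4442629492 = -0.443282

Answer: Rho = -0.443282


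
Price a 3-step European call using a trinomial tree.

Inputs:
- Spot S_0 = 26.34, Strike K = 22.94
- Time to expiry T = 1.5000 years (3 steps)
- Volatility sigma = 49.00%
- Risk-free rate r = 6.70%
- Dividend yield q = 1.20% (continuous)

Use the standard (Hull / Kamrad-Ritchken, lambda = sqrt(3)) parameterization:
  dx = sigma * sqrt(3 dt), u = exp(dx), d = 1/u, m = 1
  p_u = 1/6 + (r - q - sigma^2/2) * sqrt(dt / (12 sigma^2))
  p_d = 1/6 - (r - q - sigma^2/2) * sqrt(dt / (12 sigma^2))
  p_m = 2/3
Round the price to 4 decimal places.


dt = T/N = 0.500000; dx = sigma*sqrt(3*dt) = 0.600125
u = exp(dx) = 1.822347; d = 1/u = 0.548743
p_u = 0.139568, p_m = 0.666667, p_d = 0.193765
Discount per step: exp(-r*dt) = 0.967055
Stock lattice S(k, j) with j the centered position index:
  k=0: S(0,+0) = 26.3400
  k=1: S(1,-1) = 14.4539; S(1,+0) = 26.3400; S(1,+1) = 48.0006
  k=2: S(2,-2) = 7.9315; S(2,-1) = 14.4539; S(2,+0) = 26.3400; S(2,+1) = 48.0006; S(2,+2) = 87.4737
  k=3: S(3,-3) = 4.3523; S(3,-2) = 7.9315; S(3,-1) = 14.4539; S(3,+0) = 26.3400; S(3,+1) = 48.0006; S(3,+2) = 87.4737; S(3,+3) = 159.4075
Terminal payoffs V(N, j) = max(S_T - K, 0):
  V(3,-3) = 0.000000; V(3,-2) = 0.000000; V(3,-1) = 0.000000; V(3,+0) = 3.400000; V(3,+1) = 25.060608; V(3,+2) = 64.533743; V(3,+3) = 136.467475
Backward induction: V(k, j) = exp(-r*dt) * [p_u * V(k+1, j+1) + p_m * V(k+1, j) + p_d * V(k+1, j-1)]
  V(2,-2) = exp(-r*dt) * [p_u*0.000000 + p_m*0.000000 + p_d*0.000000] = 0.000000
  V(2,-1) = exp(-r*dt) * [p_u*3.400000 + p_m*0.000000 + p_d*0.000000] = 0.458898
  V(2,+0) = exp(-r*dt) * [p_u*25.060608 + p_m*3.400000 + p_d*0.000000] = 5.574423
  V(2,+1) = exp(-r*dt) * [p_u*64.533743 + p_m*25.060608 + p_d*3.400000] = 25.503877
  V(2,+2) = exp(-r*dt) * [p_u*136.467475 + p_m*64.533743 + p_d*25.060608] = 64.720035
  V(1,-1) = exp(-r*dt) * [p_u*5.574423 + p_m*0.458898 + p_d*0.000000] = 1.048233
  V(1,+0) = exp(-r*dt) * [p_u*25.503877 + p_m*5.574423 + p_d*0.458898] = 7.122098
  V(1,+1) = exp(-r*dt) * [p_u*64.720035 + p_m*25.503877 + p_d*5.574423] = 26.222244
  V(0,+0) = exp(-r*dt) * [p_u*26.222244 + p_m*7.122098 + p_d*1.048233] = 8.327277

Answer: Price = V(0,0) = 8.3273


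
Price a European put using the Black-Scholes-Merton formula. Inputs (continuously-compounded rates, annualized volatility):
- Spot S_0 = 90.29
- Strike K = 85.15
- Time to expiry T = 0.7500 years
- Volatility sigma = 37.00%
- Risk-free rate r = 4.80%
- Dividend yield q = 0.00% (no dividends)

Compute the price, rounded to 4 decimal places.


d1 = (ln(S/K) + (r - q + 0.5*sigma^2) * T) / (sigma * sqrt(T)) = 0.45548194
d2 = d1 - sigma * sqrt(T) = 0.13505254
exp(-rT) = 0.96464029; exp(-qT) = 1.00000000
P = K * exp(-rT) * N(-d2) - S_0 * exp(-qT) * N(-d1)
N(-d1) = 0.32438128; N(-d2) = 0.44628517
P = 85.1500 * 0.96464029 * 0.44628517 - 90.2900 * 1.00000000 * 0.32438128 = 7.3691

Answer: Price = 7.3691


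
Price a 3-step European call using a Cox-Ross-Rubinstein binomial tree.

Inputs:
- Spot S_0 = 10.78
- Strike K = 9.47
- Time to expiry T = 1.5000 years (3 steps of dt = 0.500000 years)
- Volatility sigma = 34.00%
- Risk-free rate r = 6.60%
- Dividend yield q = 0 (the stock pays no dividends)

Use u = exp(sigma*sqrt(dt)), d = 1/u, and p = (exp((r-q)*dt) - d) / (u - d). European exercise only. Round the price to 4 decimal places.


dt = T/N = 0.500000
u = exp(sigma*sqrt(dt)) = 1.271778; d = 1/u = 0.786300
p = (exp((r-q)*dt) - d) / (u - d) = 0.509292
Discount per step: exp(-r*dt) = 0.967539
Stock lattice S(k, i) with i counting down-moves:
  k=0: S(0,0) = 10.7800
  k=1: S(1,0) = 13.7098; S(1,1) = 8.4763
  k=2: S(2,0) = 17.4358; S(2,1) = 10.7800; S(2,2) = 6.6649
  k=3: S(3,0) = 22.1745; S(3,1) = 13.7098; S(3,2) = 8.4763; S(3,3) = 5.2406
Terminal payoffs V(N, i) = max(S_T - K, 0):
  V(3,0) = 12.704467; V(3,1) = 4.239772; V(3,2) = 0.000000; V(3,3) = 0.000000
Backward induction: V(k, i) = exp(-r*dt) * [p * V(k+1, i) + (1-p) * V(k+1, i+1)].
  V(2,0) = exp(-r*dt) * [p*12.704467 + (1-p)*4.239772] = 8.273203
  V(2,1) = exp(-r*dt) * [p*4.239772 + (1-p)*0.000000] = 2.089189
  V(2,2) = exp(-r*dt) * [p*0.000000 + (1-p)*0.000000] = 0.000000
  V(1,0) = exp(-r*dt) * [p*8.273203 + (1-p)*2.089189] = 5.068603
  V(1,1) = exp(-r*dt) * [p*2.089189 + (1-p)*0.000000] = 1.029468
  V(0,0) = exp(-r*dt) * [p*5.068603 + (1-p)*1.029468] = 2.986373

Answer: Price = V(0,0) = 2.9864


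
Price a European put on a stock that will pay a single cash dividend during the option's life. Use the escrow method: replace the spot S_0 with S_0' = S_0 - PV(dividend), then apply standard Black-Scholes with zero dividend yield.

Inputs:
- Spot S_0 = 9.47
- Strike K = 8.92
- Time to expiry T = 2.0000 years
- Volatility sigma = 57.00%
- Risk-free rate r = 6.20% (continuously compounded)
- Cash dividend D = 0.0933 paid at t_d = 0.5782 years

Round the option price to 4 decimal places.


Answer: Price = 2.0112

Derivation:
PV(D) = D * exp(-r * t_d) = 0.0933 * 0.96478654 = 0.09001458
S_0' = S_0 - PV(D) = 9.4700 - 0.09001458 = 9.37998542
d1 = (ln(S_0'/K) + (r + sigma^2/2)*T) / (sigma*sqrt(T)) = 0.61925467
d2 = d1 - sigma*sqrt(T) = -0.18684706
exp(-rT) = 0.88337984
N(-d1) = 0.26787430; N(-d2) = 0.57410973
P = K * exp(-rT) * N(-d2) - S_0' * N(-d1) = 8.9200 * 0.88337984 * 0.57410973 - 9.37998542 * 0.26787430 = 2.0112
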